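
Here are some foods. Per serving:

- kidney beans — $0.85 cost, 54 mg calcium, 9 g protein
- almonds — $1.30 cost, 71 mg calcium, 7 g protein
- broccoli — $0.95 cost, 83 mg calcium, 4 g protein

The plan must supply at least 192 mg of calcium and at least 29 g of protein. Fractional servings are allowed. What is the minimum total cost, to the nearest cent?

This is a tiny linear program; its minimum lies at a vertex of the feasible set. List the vertices and price them.
kidney beans only: max(192/54, 29/9) = 3.556 servings → $3.02.
almonds only: max(192/71, 29/7) = 4.143 servings → $5.39.
broccoli only: max(192/83, 29/4) = 7.25 servings → $6.89.
kidney beans + almonds with both tight: 2.739 servings and 0.6207 servings → $3.14.
kidney beans + broccoli with both tight: 3.087 servings and 0.3051 servings → $2.91.
almonds + broccoli with both targets exact would need a negative amount; discard.
So the least-cost plan costs $2.91.

$2.91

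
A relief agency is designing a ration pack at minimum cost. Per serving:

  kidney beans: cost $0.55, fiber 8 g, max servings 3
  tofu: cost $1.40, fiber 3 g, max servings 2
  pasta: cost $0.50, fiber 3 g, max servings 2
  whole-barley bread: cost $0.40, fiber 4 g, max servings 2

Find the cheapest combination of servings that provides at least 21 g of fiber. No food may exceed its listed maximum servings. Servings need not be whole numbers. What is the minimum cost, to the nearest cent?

Cost per g of fiber: kidney beans $0.0688, whole-barley bread $0.1000, pasta $0.1667, tofu $0.4667.
Take 2.625 servings of kidney beans: +21.0 g fiber for $1.44 (total $1.44, still need 0.0 g).
Greedy by cheapest-per-g is optimal for a single linear constraint, so the minimum cost is $1.44.

$1.44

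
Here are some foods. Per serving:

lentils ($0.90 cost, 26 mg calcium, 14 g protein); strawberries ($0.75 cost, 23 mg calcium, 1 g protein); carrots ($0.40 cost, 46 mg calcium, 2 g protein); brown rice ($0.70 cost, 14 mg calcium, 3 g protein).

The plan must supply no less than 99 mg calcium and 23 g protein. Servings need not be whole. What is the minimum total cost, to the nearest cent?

A basic optimal solution has at most two foods positive. Try each food alone and each pair with both targets met exactly.
lentils only: max(99/26, 23/14) = 3.808 servings → $3.43.
strawberries only: max(99/23, 23/1) = 23 servings → $17.25.
carrots only: max(99/46, 23/2) = 11.5 servings → $4.60.
brown rice only: max(99/14, 23/3) = 7.667 servings → $5.37.
lentils + strawberries with both tight: 1.453 servings and 2.662 servings → $3.30.
lentils + carrots with both tight: 1.453 servings and 1.331 servings → $1.84.
lentils + brown rice with both tight: 0.2119 servings and 6.678 servings → $4.87.
strawberries + carrots (both tight): parallel constraints — no distinct corner.
strawberries + brown rice: intersection lies outside the first quadrant.
carrots + brown rice: the both-tight solution has a negative serving — not a feasible corner.
Cheapest feasible corner: $1.84.

$1.84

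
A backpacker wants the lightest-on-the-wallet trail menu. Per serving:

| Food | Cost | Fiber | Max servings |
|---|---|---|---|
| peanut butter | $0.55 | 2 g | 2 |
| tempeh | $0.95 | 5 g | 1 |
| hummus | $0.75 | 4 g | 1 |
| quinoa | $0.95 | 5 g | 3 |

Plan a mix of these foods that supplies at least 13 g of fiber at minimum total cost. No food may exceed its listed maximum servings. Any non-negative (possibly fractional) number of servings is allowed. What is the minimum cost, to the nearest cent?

$2.46

Cost per g of fiber: hummus $0.1875, tempeh $0.1900, quinoa $0.1900, peanut butter $0.2750.
Take 1 serving of hummus: +4.0 g fiber for $0.75 (total $0.75, still need 9.0 g).
Take 1 serving of tempeh: +5.0 g fiber for $0.95 (total $1.70, still need 4.0 g).
Take 0.8 servings of quinoa: +4.0 g fiber for $0.76 (total $2.46, still need 0.0 g).
Filling from the cheapest source first is optimal under one linear minimum: $2.46.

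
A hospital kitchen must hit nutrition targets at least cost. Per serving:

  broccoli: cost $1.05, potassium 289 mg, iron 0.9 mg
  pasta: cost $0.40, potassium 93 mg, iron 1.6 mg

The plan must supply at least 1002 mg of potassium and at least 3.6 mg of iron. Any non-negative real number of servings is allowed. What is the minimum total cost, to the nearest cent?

This is a tiny linear program; its minimum lies at a vertex of the feasible set. List the vertices and price them.
broccoli only: max(1002/289, 3.6/0.9) = 4 servings → $4.20.
pasta only: max(1002/93, 3.6/1.6) = 10.77 servings → $4.31.
broccoli + pasta with both tight: 3.349 servings and 0.366 servings → $3.66.
Cheapest feasible corner: $3.66.

$3.66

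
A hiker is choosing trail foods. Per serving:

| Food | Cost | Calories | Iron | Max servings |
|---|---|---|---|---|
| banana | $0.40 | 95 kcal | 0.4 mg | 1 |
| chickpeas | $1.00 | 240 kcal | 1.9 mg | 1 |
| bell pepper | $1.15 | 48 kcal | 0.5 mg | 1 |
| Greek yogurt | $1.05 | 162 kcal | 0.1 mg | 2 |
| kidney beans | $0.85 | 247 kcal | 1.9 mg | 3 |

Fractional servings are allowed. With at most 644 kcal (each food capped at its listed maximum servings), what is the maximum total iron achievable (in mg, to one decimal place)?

5.1 mg

Iron per kcal: bell pepper 0.01042, chickpeas 0.007917, kidney beans 0.007692, banana 0.004211, Greek yogurt 0.0006173.
Take 1 serving of bell pepper: uses 48 kcal, +0.5 mg iron (running total 0.5 mg).
Take 1 serving of chickpeas: uses 240 kcal, +1.9 mg iron (running total 2.4 mg).
Take 1.441 servings of kidney beans: uses 356 kcal, +2.7 mg iron (running total 5.1 mg).
Filling greedily by iron-per-kcal is optimal for one linear limit, giving 5.1 mg.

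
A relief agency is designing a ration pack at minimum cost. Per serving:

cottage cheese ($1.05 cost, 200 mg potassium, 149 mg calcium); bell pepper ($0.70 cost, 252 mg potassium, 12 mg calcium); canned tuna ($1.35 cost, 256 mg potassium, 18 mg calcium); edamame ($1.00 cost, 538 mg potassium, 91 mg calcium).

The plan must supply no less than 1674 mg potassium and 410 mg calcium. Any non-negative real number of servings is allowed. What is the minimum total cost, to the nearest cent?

$3.86

cottage cheese only: max(1674/200, 410/149) = 8.37 servings → $8.79.
bell pepper only: max(1674/252, 410/12) = 34.17 servings → $23.92.
canned tuna only: max(1674/256, 410/18) = 22.78 servings → $30.75.
edamame only: max(1674/538, 410/91) = 4.505 servings → $4.51.
cottage cheese + bell pepper with both tight: 2.368 servings and 4.763 servings → $5.82.
cottage cheese + canned tuna with both tight: 2.166 servings and 4.847 servings → $8.82.
cottage cheese + edamame with both tight: 1.101 servings and 2.702 servings → $3.86.
bell pepper + canned tuna: intersection lies outside the first quadrant.
bell pepper + edamame with both targets exact would need a negative amount; discard.
canned tuna + edamame with both targets exact would need a negative amount; discard.
Cheapest feasible corner: $3.86.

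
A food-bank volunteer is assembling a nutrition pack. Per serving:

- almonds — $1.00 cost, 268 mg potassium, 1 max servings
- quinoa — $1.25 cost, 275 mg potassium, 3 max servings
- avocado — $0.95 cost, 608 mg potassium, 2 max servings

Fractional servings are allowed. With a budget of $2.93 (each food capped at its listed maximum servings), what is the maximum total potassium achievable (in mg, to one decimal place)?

Potassium per dollar: avocado 640, almonds 268, quinoa 220.
Take 2 servings of avocado: spends $1.90, +1216.0 mg potassium (running total 1216.0 mg).
Take 1 serving of almonds: spends $1.00, +268.0 mg potassium (running total 1484.0 mg).
Take 0.024 servings of quinoa: spends $0.03, +6.6 mg potassium (running total 1490.6 mg).
Greedy by best ratio exhausts the cost allowance optimally: 1490.6 mg.

1490.6 mg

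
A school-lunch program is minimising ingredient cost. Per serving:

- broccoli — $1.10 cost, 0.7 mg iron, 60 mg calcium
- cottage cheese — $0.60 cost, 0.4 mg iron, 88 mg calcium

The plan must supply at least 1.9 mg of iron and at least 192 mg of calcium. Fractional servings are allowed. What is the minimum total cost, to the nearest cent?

broccoli only: max(1.9/0.7, 192/60) = 3.2 servings → $3.52.
cottage cheese only: max(1.9/0.4, 192/88) = 4.75 servings → $2.85.
broccoli + cottage cheese with both tight: 2.404 servings and 0.5426 servings → $2.97.
The minimum over all feasible corners is $2.85.

$2.85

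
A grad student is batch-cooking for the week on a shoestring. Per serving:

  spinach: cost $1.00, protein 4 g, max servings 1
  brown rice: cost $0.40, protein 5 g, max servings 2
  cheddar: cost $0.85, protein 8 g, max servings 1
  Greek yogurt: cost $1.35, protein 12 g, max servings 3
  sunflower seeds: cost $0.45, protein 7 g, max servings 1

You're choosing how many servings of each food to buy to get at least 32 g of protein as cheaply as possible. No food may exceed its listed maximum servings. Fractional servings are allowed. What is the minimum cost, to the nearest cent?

Cost per g of protein: sunflower seeds $0.0643, brown rice $0.0800, cheddar $0.1062, Greek yogurt $0.1125, spinach $0.2500.
Take 1 serving of sunflower seeds: +7.0 g protein for $0.45 (total $0.45, still need 25.0 g).
Take 2 servings of brown rice: +10.0 g protein for $0.80 (total $1.25, still need 15.0 g).
Take 1 serving of cheddar: +8.0 g protein for $0.85 (total $2.10, still need 7.0 g).
Take 0.5833 servings of Greek yogurt: +7.0 g protein for $0.79 (total $2.89, still need 0.0 g).
Greedy by cheapest-per-g is optimal for a single linear constraint, so the minimum cost is $2.89.

$2.89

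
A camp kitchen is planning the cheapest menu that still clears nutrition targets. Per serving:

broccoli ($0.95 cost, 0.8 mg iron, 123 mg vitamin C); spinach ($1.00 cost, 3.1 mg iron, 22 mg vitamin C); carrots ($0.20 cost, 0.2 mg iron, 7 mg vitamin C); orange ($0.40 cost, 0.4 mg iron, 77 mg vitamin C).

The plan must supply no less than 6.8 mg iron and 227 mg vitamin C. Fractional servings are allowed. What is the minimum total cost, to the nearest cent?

An LP optimum is at a vertex; with two nutrient constraints at most two foods are used. Check each candidate.
broccoli only: max(6.8/0.8, 227/123) = 8.5 servings → $8.07.
spinach only: max(6.8/3.1, 227/22) = 10.32 servings → $10.32.
carrots only: max(6.8/0.2, 227/7) = 34 servings → $6.80.
orange only: max(6.8/0.4, 227/77) = 17 servings → $6.80.
broccoli + spinach with both tight: 1.524 servings and 1.8 servings → $3.25.
broccoli + carrots: intersection lies outside the first quadrant.
broccoli + orange: intersection lies outside the first quadrant.
spinach + carrots with both tight: 0.1272 servings and 32.03 servings → $6.53.
spinach + orange with both tight: 1.883 servings and 2.41 servings → $2.85.
carrots + orange: intersection lies outside the first quadrant.
So the least-cost plan costs $2.85.

$2.85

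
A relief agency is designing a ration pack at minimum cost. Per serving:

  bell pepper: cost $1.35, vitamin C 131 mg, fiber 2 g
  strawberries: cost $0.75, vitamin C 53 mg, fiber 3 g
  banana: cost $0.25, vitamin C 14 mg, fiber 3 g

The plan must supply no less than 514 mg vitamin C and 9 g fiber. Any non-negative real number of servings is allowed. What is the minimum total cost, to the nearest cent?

$5.34

Check every corner: each single food scaled to meet both minima, and each pair solved so both constraints bind.
bell pepper only: max(514/131, 9/2) = 4.5 servings → $6.08.
strawberries only: max(514/53, 9/3) = 9.698 servings → $7.27.
banana only: max(514/14, 9/3) = 36.71 servings → $9.18.
bell pepper + strawberries with both tight: 3.711 servings and 0.5261 servings → $5.40.
bell pepper + banana with both tight: 3.879 servings and 0.4137 servings → $5.34.
strawberries + banana: intersection lies outside the first quadrant.
Cheapest feasible corner: $5.34.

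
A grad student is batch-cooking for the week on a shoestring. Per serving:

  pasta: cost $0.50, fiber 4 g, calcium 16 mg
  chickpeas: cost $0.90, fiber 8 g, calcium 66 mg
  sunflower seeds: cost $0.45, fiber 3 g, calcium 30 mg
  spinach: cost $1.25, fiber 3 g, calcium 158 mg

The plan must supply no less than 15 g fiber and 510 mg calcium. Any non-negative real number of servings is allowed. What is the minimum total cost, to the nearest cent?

$4.33

pasta only: max(15/4, 510/16) = 31.88 servings → $15.94.
chickpeas only: max(15/8, 510/66) = 7.727 servings → $6.95.
sunflower seeds only: max(15/3, 510/30) = 17 servings → $7.65.
spinach only: max(15/3, 510/158) = 5 servings → $6.25.
pasta + chickpeas with both targets exact would need a negative amount; discard.
pasta + sunflower seeds: intersection lies outside the first quadrant.
pasta + spinach with both tight: 1.438 servings and 3.082 servings → $4.57.
chickpeas + sunflower seeds: intersection lies outside the first quadrant.
chickpeas + spinach with both tight: 0.788 servings and 2.899 servings → $4.33.
sunflower seeds + spinach with both tight: 2.188 servings and 2.812 servings → $4.50.
Cheapest feasible corner: $4.33.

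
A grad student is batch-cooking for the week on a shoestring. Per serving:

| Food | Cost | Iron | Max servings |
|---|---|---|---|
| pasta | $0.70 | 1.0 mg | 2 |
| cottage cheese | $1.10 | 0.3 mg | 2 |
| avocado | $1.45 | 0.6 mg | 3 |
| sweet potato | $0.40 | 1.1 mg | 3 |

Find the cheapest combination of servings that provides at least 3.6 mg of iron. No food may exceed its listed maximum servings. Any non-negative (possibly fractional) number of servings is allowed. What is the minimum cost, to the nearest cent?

Cost per mg of iron: sweet potato $0.3636, pasta $0.7000, avocado $2.4167, cottage cheese $3.6667.
Take 3 servings of sweet potato: +3.3 mg iron for $1.20 (total $1.20, still need 0.3 mg).
Take 0.3 servings of pasta: +0.3 mg iron for $0.21 (total $1.41, still need 0.0 mg).
Greedy by cheapest-per-mg is optimal for a single linear constraint, so the minimum cost is $1.41.

$1.41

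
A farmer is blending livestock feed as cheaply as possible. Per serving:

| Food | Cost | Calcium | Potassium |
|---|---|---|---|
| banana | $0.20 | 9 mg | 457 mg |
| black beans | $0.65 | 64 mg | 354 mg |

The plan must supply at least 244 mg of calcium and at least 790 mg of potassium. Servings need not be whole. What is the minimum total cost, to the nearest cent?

At the optimum either one food covers both requirements or two foods hit both targets exactly; no other combination can be cheaper.
banana only: max(244/9, 790/457) = 27.11 servings → $5.42.
black beans only: max(244/64, 790/354) = 3.812 servings → $2.48.
banana + black beans: intersection lies outside the first quadrant.
So the least-cost plan costs $2.48.

$2.48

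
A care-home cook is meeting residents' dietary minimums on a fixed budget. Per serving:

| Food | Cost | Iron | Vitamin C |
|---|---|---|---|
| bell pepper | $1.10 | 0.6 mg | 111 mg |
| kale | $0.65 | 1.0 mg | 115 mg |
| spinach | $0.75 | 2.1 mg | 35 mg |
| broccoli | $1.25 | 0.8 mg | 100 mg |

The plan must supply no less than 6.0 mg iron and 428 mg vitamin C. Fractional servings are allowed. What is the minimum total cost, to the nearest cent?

$3.12

This is a tiny linear program; its minimum lies at a vertex of the feasible set. List the vertices and price them.
bell pepper only: max(6.0/0.6, 428/111) = 10 servings → $11.00.
kale only: max(6.0/1.0, 428/115) = 6 servings → $3.90.
spinach only: max(6.0/2.1, 428/35) = 12.23 servings → $9.17.
broccoli only: max(6.0/0.8, 428/100) = 7.5 servings → $9.38.
bell pepper + kale with both targets exact would need a negative amount; discard.
bell pepper + spinach with both tight: 3.248 servings and 1.929 servings → $5.02.
bell pepper + broccoli: the both-tight solution has a negative serving — not a feasible corner.
kale + spinach with both tight: 3.336 servings and 1.269 servings → $3.12.
kale + broccoli: intersection lies outside the first quadrant.
spinach + broccoli with both tight: 1.415 servings and 3.785 servings → $5.79.
Cheapest feasible corner: $3.12.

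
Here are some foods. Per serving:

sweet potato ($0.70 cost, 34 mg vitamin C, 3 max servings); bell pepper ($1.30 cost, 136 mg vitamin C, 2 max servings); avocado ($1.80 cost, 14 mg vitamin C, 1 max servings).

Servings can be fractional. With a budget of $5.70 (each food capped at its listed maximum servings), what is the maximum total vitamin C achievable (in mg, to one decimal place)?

381.8 mg

Vitamin C per dollar: bell pepper 104.6, sweet potato 48.57, avocado 7.778.
Take 2 servings of bell pepper: spends $2.60, +272.0 mg vitamin C (running total 272.0 mg).
Take 3 servings of sweet potato: spends $2.10, +102.0 mg vitamin C (running total 374.0 mg).
Take 0.5556 servings of avocado: spends $1.00, +7.8 mg vitamin C (running total 381.8 mg).
Filling greedily by vitamin C-per-dollar is optimal for one linear limit, giving 381.8 mg.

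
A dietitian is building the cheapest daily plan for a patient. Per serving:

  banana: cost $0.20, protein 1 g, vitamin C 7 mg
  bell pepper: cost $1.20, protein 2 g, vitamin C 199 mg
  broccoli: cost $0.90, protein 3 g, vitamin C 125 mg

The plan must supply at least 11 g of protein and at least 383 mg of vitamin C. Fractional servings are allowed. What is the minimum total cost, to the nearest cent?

$3.08

Minimising a linear cost over {protein ≥ 11, vitamin C ≥ 383, servings ≥ 0} — the optimum is at a vertex, using one or two foods.
banana only: max(11/1, 383/7) = 54.71 servings → $10.94.
bell pepper only: max(11/2, 383/199) = 5.5 servings → $6.60.
broccoli only: max(11/3, 383/125) = 3.667 servings → $3.30.
banana + bell pepper with both tight: 7.692 servings and 1.654 servings → $3.52.
banana + broccoli with both tight: 2.173 servings and 2.942 servings → $3.08.
bell pepper + broccoli: the both-tight solution has a negative serving — not a feasible corner.
So the least-cost plan costs $3.08.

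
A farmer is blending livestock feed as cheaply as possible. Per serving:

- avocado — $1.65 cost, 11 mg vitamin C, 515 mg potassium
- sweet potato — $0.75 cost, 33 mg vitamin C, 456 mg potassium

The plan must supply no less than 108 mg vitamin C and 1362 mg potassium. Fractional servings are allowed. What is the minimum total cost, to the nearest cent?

$2.45

avocado only: max(108/11, 1362/515) = 9.818 servings → $16.20.
sweet potato only: max(108/33, 1362/456) = 3.273 servings → $2.45.
avocado + sweet potato with both targets exact would need a negative amount; discard.
So the least-cost plan costs $2.45.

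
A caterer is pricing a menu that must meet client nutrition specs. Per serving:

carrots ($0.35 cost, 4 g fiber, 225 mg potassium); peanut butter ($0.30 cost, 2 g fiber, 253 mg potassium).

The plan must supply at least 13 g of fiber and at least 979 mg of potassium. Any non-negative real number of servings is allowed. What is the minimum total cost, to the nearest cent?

$1.36

For a min-cost LP with two ≥-constraints, a basic feasible solution has at most two positive variables.
carrots only: max(13/4, 979/225) = 4.351 servings → $1.52.
peanut butter only: max(13/2, 979/253) = 6.5 servings → $1.95.
carrots + peanut butter with both tight: 2.368 servings and 1.763 servings → $1.36.
So the least-cost plan costs $1.36.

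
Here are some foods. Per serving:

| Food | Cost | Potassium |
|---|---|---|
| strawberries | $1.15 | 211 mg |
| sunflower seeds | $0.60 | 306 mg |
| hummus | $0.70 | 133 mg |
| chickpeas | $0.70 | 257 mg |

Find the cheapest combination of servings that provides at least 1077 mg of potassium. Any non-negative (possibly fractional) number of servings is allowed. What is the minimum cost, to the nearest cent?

$2.11

Cost per mg of potassium: sunflower seeds $0.0020, chickpeas $0.0027, hummus $0.0053, strawberries $0.0055.
With no serving limits, use only sunflower seeds: 1077 mg / 306 mg = 3.52 servings × $0.60 = $2.11.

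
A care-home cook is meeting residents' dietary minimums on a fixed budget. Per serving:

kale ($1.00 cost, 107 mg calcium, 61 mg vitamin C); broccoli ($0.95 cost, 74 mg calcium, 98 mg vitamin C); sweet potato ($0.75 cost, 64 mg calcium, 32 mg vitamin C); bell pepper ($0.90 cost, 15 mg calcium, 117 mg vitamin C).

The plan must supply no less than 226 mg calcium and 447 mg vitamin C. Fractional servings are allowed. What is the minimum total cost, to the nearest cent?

$3.98

A basic optimal solution has at most two foods positive. Try each food alone and each pair with both targets met exactly.
kale only: max(226/107, 447/61) = 7.328 servings → $7.33.
broccoli only: max(226/74, 447/98) = 4.561 servings → $4.33.
sweet potato only: max(226/64, 447/32) = 13.97 servings → $10.48.
bell pepper only: max(226/15, 447/117) = 15.07 servings → $13.56.
kale + broccoli: intersection lies outside the first quadrant.
kale + sweet potato: intersection lies outside the first quadrant.
kale + bell pepper with both tight: 1.701 servings and 2.934 servings → $4.34.
broccoli + sweet potato: intersection lies outside the first quadrant.
broccoli + bell pepper with both tight: 2.746 servings and 1.521 servings → $3.98.
sweet potato + bell pepper with both tight: 2.816 servings and 3.05 servings → $4.86.
So the least-cost plan costs $3.98.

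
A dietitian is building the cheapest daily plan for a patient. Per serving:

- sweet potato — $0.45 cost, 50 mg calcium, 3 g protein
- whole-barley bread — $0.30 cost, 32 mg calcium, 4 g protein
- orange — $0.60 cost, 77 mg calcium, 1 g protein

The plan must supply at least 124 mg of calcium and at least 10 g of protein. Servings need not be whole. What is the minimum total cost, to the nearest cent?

$1.08

Check every corner: each single food scaled to meet both minima, and each pair solved so both constraints bind.
sweet potato only: max(124/50, 10/3) = 3.333 servings → $1.50.
whole-barley bread only: max(124/32, 10/4) = 3.875 servings → $1.16.
orange only: max(124/77, 10/1) = 10 servings → $6.00.
sweet potato + whole-barley bread with both tight: 1.692 servings and 1.231 servings → $1.13.
sweet potato + orange: the both-tight solution has a negative serving — not a feasible corner.
whole-barley bread + orange with both tight: 2.341 servings and 0.6377 servings → $1.08.
So the least-cost plan costs $1.08.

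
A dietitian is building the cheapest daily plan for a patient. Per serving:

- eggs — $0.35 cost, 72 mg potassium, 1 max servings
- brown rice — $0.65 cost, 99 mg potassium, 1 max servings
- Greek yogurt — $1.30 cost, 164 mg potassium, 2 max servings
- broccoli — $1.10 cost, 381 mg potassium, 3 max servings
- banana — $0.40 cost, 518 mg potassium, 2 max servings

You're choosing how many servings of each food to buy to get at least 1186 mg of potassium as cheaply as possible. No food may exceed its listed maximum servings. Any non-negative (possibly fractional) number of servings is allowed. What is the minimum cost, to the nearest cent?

Cost per mg of potassium: banana $0.0008, broccoli $0.0029, eggs $0.0049, brown rice $0.0066, Greek yogurt $0.0079.
Take 2 servings of banana: +1036.0 mg potassium for $0.80 (total $0.80, still need 150.0 mg).
Take 0.3937 servings of broccoli: +150.0 mg potassium for $0.43 (total $1.23, still need 0.0 mg).
Greedy by cheapest-per-mg is optimal for a single linear constraint, so the minimum cost is $1.23.

$1.23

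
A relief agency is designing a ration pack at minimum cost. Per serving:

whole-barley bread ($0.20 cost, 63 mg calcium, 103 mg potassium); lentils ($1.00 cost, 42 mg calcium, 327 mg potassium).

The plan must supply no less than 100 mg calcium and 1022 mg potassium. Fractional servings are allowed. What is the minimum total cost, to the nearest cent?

Compare the cost at each extreme point of the feasible region.
whole-barley bread only: max(100/63, 1022/103) = 9.922 servings → $1.98.
lentils only: max(100/42, 1022/327) = 3.125 servings → $3.13.
whole-barley bread + lentils: intersection lies outside the first quadrant.
The minimum over all feasible corners is $1.98.

$1.98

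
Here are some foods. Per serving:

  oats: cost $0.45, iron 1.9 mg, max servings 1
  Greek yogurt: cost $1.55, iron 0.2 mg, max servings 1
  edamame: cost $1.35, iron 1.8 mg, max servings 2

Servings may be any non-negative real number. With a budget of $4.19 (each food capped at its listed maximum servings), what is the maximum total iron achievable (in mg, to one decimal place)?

Iron per dollar: oats 4.222, edamame 1.333, Greek yogurt 0.129.
Take 1 serving of oats: spends $0.45, +1.9 mg iron (running total 1.9 mg).
Take 2 servings of edamame: spends $2.70, +3.6 mg iron (running total 5.5 mg).
Take 0.671 servings of Greek yogurt: spends $1.04, +0.1 mg iron (running total 5.6 mg).
Greedy by best ratio exhausts the cost allowance optimally: 5.6 mg.

5.6 mg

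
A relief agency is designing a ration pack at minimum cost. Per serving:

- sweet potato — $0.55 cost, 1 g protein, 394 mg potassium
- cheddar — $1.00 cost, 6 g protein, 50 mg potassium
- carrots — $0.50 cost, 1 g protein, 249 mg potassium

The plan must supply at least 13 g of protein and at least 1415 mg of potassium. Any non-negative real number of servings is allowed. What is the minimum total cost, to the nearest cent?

$3.47

Compare the cost at each extreme point of the feasible region.
sweet potato only: max(13/1, 1415/394) = 13 servings → $7.15.
cheddar only: max(13/6, 1415/50) = 28.3 servings → $28.30.
carrots only: max(13/1, 1415/249) = 13 servings → $6.50.
sweet potato + cheddar with both tight: 3.388 servings and 1.602 servings → $3.47.
sweet potato + carrots: the both-tight solution has a negative serving — not a feasible corner.
cheddar + carrots with both tight: 1.262 servings and 5.429 servings → $3.98.
The minimum over all feasible corners is $3.47.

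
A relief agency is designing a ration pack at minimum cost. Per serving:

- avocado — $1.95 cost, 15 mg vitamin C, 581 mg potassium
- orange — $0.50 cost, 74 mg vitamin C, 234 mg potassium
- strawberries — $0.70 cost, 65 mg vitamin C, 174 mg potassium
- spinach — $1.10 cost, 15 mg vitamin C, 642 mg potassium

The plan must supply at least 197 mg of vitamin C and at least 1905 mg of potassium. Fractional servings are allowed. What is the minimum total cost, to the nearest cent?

$3.48

Two binding constraints pin down two serving amounts, so the optimal mix uses at most two foods. The candidates are each food alone (scaled to the tighter of vitamin C/potassium) and each pair with both constraints tight.
avocado only: max(197/15, 1905/581) = 13.13 servings → $25.61.
orange only: max(197/74, 1905/234) = 8.141 servings → $4.07.
strawberries only: max(197/65, 1905/174) = 10.95 servings → $7.66.
spinach only: max(197/15, 1905/642) = 13.13 servings → $14.45.
avocado + orange with both tight: 2.403 servings and 2.175 servings → $5.77.
avocado + strawberries with both tight: 2.547 servings and 2.443 servings → $6.68.
avocado + spinach with both targets exact would need a negative amount; discard.
orange + strawberries: intersection lies outside the first quadrant.
orange + spinach with both tight: 2.225 servings and 2.156 servings → $3.48.
strawberries + spinach with both tight: 2.503 servings and 2.289 servings → $4.27.
The minimum over all feasible corners is $3.48.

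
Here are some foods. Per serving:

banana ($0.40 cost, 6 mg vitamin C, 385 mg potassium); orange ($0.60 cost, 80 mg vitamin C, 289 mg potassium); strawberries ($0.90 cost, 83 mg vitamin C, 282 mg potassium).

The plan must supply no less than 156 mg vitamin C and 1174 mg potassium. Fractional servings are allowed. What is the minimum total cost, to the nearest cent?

$1.77

An LP optimum is at a vertex; with two nutrient constraints at most two foods are used. Check each candidate.
banana only: max(156/6, 1174/385) = 26 servings → $10.40.
orange only: max(156/80, 1174/289) = 4.062 servings → $2.44.
strawberries only: max(156/83, 1174/282) = 4.163 servings → $3.75.
banana + orange with both tight: 1.68 servings and 1.824 servings → $1.77.
banana + strawberries with both tight: 1.766 servings and 1.752 servings → $2.28.
orange + strawberries: the both-tight solution has a negative serving — not a feasible corner.
Cheapest feasible corner: $1.77.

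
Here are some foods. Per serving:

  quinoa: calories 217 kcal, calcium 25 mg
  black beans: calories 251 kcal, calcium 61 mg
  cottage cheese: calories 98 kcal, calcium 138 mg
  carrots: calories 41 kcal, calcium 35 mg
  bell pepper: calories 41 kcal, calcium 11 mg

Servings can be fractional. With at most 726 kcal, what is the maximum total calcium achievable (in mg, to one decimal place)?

1022.3 mg

Calcium per kcal: cottage cheese 1.408, carrots 0.8537, bell pepper 0.2683, black beans 0.243, quinoa 0.1152.
With no serving limits, spend the whole calories allowance on cottage cheese: 726 kcal / 98 kcal × 138 mg = 1022.3 mg.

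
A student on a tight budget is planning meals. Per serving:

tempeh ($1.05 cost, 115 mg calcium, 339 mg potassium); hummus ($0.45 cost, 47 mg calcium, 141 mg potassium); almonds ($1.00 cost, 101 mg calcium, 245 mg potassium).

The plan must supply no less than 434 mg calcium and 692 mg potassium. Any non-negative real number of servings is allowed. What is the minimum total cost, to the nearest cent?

$3.96

This is a tiny linear program; its minimum lies at a vertex of the feasible set. List the vertices and price them.
tempeh only: max(434/115, 692/339) = 3.774 servings → $3.96.
hummus only: max(434/47, 692/141) = 9.234 servings → $4.16.
almonds only: max(434/101, 692/245) = 4.297 servings → $4.30.
tempeh + hummus: intersection lies outside the first quadrant.
tempeh + almonds: intersection lies outside the first quadrant.
hummus + almonds: the both-tight solution has a negative serving — not a feasible corner.
The minimum over all feasible corners is $3.96.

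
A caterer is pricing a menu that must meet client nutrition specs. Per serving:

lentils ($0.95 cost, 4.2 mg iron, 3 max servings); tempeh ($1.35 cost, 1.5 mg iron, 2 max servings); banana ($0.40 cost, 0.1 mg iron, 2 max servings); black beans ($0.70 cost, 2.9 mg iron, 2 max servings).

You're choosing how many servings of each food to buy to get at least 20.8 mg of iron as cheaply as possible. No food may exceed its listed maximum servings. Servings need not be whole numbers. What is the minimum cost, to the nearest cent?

Cost per mg of iron: lentils $0.2262, black beans $0.2414, tempeh $0.9000, banana $4.0000.
Take 3 servings of lentils: +12.6 mg iron for $2.85 (total $2.85, still need 8.2 mg).
Take 2 servings of black beans: +5.8 mg iron for $1.40 (total $4.25, still need 2.4 mg).
Take 1.6 servings of tempeh: +2.4 mg iron for $2.16 (total $6.41, still need 0.0 mg).
Filling from the cheapest source first is optimal under one linear minimum: $6.41.

$6.41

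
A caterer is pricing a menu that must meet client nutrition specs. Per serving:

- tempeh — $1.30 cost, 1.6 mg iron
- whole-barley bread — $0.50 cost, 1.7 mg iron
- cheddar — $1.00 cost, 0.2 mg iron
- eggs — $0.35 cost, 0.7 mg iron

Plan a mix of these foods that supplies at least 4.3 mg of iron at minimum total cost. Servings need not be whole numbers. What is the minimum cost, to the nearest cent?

Cost per mg of iron: whole-barley bread $0.2941, eggs $0.5000, tempeh $0.8125, cheddar $5.0000.
With no serving limits, use only whole-barley bread: 4.3 mg / 1.7 mg = 2.529 servings × $0.50 = $1.26.

$1.26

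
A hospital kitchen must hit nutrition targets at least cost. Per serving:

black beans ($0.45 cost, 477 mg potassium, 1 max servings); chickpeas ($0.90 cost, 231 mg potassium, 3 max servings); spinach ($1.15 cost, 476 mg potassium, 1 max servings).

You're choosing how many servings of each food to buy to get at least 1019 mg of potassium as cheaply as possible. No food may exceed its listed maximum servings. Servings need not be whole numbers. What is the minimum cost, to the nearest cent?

$1.86

Cost per mg of potassium: black beans $0.0009, spinach $0.0024, chickpeas $0.0039.
Take 1 serving of black beans: +477.0 mg potassium for $0.45 (total $0.45, still need 542.0 mg).
Take 1 serving of spinach: +476.0 mg potassium for $1.15 (total $1.60, still need 66.0 mg).
Take 0.2857 servings of chickpeas: +66.0 mg potassium for $0.26 (total $1.86, still need 0.0 mg).
Filling from the cheapest source first is optimal under one linear minimum: $1.86.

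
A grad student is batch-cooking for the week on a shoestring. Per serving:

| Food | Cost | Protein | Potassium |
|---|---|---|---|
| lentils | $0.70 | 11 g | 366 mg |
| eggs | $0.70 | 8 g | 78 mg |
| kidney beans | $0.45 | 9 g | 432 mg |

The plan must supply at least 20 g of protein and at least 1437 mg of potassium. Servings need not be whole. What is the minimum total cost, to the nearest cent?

lentils only: max(20/11, 1437/366) = 3.926 servings → $2.75.
eggs only: max(20/8, 1437/78) = 18.42 servings → $12.90.
kidney beans only: max(20/9, 1437/432) = 3.326 servings → $1.50.
lentils + eggs with both targets exact would need a negative amount; discard.
lentils + kidney beans with both targets exact would need a negative amount; discard.
eggs + kidney beans: the both-tight solution has a negative serving — not a feasible corner.
The minimum over all feasible corners is $1.50.

$1.50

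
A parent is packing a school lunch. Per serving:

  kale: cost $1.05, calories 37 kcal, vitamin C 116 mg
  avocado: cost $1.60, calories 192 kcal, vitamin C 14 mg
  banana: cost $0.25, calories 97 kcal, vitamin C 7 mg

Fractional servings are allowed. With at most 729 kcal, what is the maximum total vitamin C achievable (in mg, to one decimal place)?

2285.5 mg

Vitamin C per kcal: kale 3.135, avocado 0.07292, banana 0.07216.
With no serving limits, spend the whole calories allowance on kale: 729 kcal / 37 kcal × 116 mg = 2285.5 mg.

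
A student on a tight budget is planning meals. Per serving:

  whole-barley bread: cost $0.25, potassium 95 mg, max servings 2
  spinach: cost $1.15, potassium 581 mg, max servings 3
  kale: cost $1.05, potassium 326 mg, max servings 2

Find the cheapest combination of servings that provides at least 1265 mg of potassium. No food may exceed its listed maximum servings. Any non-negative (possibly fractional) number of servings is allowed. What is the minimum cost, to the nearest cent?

Cost per mg of potassium: spinach $0.0020, whole-barley bread $0.0026, kale $0.0032.
Take 2.177 servings of spinach: +1265.0 mg potassium for $2.50 (total $2.50, still need 0.0 mg).
Greedy by cheapest-per-mg is optimal for a single linear constraint, so the minimum cost is $2.50.

$2.50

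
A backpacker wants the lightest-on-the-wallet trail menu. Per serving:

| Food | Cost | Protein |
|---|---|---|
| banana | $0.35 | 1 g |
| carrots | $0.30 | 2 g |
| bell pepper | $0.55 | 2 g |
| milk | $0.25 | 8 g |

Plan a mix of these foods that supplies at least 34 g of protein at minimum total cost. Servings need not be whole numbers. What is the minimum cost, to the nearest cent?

$1.06

Cost per g of protein: milk $0.0312, carrots $0.1500, bell pepper $0.2750, banana $0.3500.
With no serving limits, use only milk: 34 g / 8 g = 4.25 servings × $0.25 = $1.06.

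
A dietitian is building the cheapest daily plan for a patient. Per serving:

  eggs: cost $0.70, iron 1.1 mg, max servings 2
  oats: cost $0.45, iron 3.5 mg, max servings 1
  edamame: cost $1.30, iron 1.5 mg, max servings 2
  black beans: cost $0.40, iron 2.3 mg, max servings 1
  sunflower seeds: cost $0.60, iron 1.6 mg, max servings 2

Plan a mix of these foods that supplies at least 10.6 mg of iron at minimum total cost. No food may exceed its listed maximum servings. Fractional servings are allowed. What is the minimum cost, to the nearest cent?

Cost per mg of iron: oats $0.1286, black beans $0.1739, sunflower seeds $0.3750, eggs $0.6364, edamame $0.8667.
Take 1 serving of oats: +3.5 mg iron for $0.45 (total $0.45, still need 7.1 mg).
Take 1 serving of black beans: +2.3 mg iron for $0.40 (total $0.85, still need 4.8 mg).
Take 2 servings of sunflower seeds: +3.2 mg iron for $1.20 (total $2.05, still need 1.6 mg).
Take 1.455 servings of eggs: +1.6 mg iron for $1.02 (total $3.07, still need 0.0 mg).
Filling from the cheapest source first is optimal under one linear minimum: $3.07.

$3.07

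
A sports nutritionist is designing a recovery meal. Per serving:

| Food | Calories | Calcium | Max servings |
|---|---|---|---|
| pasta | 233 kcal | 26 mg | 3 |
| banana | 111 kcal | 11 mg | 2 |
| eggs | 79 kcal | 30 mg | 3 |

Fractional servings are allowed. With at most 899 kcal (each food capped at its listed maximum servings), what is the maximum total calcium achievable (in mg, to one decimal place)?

163.9 mg

Calcium per kcal: eggs 0.3797, pasta 0.1116, banana 0.0991.
Take 3 servings of eggs: uses 237 kcal, +90.0 mg calcium (running total 90.0 mg).
Take 2.841 servings of pasta: uses 662 kcal, +73.9 mg calcium (running total 163.9 mg).
Greedy by best ratio exhausts the calories allowance optimally: 163.9 mg.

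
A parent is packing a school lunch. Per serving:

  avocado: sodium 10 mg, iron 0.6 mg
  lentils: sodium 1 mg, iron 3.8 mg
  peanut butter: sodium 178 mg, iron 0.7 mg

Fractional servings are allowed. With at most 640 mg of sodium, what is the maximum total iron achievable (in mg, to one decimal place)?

2432.0 mg

Iron per mg sodium: lentils 3.8, avocado 0.06, peanut butter 0.003933.
With no serving limits, spend the whole sodium allowance on lentils: 640 mg / 1 mg × 3.8 mg = 2432.0 mg.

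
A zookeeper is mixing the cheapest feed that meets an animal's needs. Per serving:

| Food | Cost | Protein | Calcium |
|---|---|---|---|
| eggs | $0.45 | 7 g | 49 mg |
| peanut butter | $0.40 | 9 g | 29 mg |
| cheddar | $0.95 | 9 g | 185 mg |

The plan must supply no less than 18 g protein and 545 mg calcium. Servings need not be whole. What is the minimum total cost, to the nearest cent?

Minimising a linear cost over {protein ≥ 18, calcium ≥ 545, servings ≥ 0} — the optimum is at a vertex, using one or two foods.
eggs only: max(18/7, 545/49) = 11.12 servings → $5.01.
peanut butter only: max(18/9, 545/29) = 18.79 servings → $7.52.
cheddar only: max(18/9, 545/185) = 2.946 servings → $2.80.
eggs + peanut butter: intersection lies outside the first quadrant.
eggs + cheddar with both targets exact would need a negative amount; discard.
peanut butter + cheddar: the both-tight solution has a negative serving — not a feasible corner.
So the least-cost plan costs $2.80.

$2.80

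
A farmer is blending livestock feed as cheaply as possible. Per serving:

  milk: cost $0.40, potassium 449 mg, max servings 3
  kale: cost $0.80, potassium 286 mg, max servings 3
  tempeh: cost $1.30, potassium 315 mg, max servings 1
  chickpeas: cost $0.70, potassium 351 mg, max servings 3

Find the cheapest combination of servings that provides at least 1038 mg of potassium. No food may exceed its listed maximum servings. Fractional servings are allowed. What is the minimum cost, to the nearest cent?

Cost per mg of potassium: milk $0.0009, chickpeas $0.0020, kale $0.0028, tempeh $0.0041.
Take 2.312 servings of milk: +1038.0 mg potassium for $0.92 (total $0.92, still need 0.0 mg).
Greedy by cheapest-per-mg is optimal for a single linear constraint, so the minimum cost is $0.92.

$0.92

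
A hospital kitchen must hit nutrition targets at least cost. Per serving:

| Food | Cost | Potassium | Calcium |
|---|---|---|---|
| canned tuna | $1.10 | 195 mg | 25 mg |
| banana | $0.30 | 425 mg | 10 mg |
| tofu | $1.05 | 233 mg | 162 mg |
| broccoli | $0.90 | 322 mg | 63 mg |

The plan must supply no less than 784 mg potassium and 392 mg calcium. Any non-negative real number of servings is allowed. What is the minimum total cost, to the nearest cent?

$2.67

This is a tiny linear program; its minimum lies at a vertex of the feasible set. List the vertices and price them.
canned tuna only: max(784/195, 392/25) = 15.68 servings → $17.25.
banana only: max(784/425, 392/10) = 39.2 servings → $11.76.
tofu only: max(784/233, 392/162) = 3.365 servings → $3.53.
broccoli only: max(784/322, 392/63) = 6.222 servings → $5.60.
canned tuna + banana: the both-tight solution has a negative serving — not a feasible corner.
canned tuna + tofu with both tight: 1.385 servings and 2.206 servings → $3.84.
canned tuna + broccoli with both targets exact would need a negative amount; discard.
banana + tofu with both tight: 0.5363 servings and 2.387 servings → $2.67.
banana + broccoli with both targets exact would need a negative amount; discard.
tofu + broccoli with both tight: 2.05 servings and 0.9516 servings → $3.01.
So the least-cost plan costs $2.67.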